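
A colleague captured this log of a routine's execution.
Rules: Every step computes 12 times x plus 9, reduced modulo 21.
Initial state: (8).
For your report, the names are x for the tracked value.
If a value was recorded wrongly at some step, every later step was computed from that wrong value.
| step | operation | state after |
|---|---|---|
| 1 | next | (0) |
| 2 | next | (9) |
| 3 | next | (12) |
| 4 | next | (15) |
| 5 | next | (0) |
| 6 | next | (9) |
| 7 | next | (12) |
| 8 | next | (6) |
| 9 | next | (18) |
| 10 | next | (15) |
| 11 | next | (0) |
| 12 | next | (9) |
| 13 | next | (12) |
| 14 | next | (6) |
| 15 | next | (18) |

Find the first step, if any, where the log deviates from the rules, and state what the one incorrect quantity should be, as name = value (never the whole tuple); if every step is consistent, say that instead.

step 4, x = 6

Recomputing the run from the initial state:
step 1: x = 0
step 2: x = 9
step 3: x = 12
step 4: x = 6
step 5: x = 18
step 6: x = 15
step 7: x = 0
step 8: x = 9
step 9: x = 12
step 10: x = 6
step 11: x = 18
step 12: x = 15
step 13: x = 0
step 14: x = 9
step 15: x = 12
The first disagreement with the log is at step 4, where the value should be x = 6.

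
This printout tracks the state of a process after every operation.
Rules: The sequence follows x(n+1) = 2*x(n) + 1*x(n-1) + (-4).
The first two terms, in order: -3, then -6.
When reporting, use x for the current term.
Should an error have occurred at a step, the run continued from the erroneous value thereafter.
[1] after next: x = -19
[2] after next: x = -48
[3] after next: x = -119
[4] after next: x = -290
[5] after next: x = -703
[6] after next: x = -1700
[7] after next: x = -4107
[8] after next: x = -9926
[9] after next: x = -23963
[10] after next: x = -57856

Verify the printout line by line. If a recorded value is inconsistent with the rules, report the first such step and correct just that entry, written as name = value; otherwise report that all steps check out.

Recomputing the run from the initial state:
step 1: x = -19
step 2: x = -48
step 3: x = -119
step 4: x = -290
step 5: x = -703
step 6: x = -1700
step 7: x = -4107
step 8: x = -9918
step 9: x = -23947
step 10: x = -57816
The first disagreement with the printout is at step 8, where the value should be x = -9918.

step 8, x = -9918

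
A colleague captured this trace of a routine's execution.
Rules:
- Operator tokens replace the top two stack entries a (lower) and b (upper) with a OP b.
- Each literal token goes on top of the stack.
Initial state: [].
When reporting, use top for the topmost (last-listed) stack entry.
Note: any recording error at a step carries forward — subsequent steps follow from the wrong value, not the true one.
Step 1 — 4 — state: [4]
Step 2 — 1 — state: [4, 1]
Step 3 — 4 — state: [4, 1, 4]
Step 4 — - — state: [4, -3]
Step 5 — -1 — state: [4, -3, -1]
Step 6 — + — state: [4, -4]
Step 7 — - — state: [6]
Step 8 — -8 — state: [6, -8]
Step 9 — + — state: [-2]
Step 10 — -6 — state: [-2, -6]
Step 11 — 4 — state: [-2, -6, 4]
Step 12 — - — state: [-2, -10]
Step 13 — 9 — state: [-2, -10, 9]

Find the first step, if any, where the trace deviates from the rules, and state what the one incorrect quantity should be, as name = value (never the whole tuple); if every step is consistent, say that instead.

step 7, top = 8

step 1: push 4: top = 4 -> matches
step 2: push 1: top = 1 -> in agreement
step 3: push 4: top = 4 -> matches
step 4: 1 - 4 = -3 -> exactly as logged
step 5: push -1: top = -1 -> consistent with the trace
step 6: -3 + -1 = -4 -> in agreement
step 7: 4 - -4 = 8 -> a discrepancy with the trace
The audit stops at step 7: the recorded entry is wrong and should be top = 8.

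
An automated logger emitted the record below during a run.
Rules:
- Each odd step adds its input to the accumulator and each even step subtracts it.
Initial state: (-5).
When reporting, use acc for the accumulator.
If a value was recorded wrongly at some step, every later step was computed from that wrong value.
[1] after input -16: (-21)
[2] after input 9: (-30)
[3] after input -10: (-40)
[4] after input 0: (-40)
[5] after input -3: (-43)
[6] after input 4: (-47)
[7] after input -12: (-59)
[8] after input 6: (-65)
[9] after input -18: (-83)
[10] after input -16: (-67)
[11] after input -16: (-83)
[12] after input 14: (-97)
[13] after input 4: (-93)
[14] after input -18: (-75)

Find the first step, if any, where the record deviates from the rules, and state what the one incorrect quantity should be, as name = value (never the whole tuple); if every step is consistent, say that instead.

no error

Recomputing the run from the initial state:
step 1: acc = -21
step 2: acc = -30
step 3: acc = -40
step 4: acc = -40
step 5: acc = -43
step 6: acc = -47
step 7: acc = -59
step 8: acc = -65
step 9: acc = -83
step 10: acc = -67
step 11: acc = -83
step 12: acc = -97
step 13: acc = -93
step 14: acc = -75
This matches the record at every step.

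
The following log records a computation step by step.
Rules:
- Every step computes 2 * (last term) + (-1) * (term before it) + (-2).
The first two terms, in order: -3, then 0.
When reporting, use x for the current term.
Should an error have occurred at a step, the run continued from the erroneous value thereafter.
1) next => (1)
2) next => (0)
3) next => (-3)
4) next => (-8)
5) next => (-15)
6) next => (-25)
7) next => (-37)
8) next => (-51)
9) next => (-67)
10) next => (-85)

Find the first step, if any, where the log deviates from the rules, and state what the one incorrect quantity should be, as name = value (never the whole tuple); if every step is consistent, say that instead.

1. x = 2*(0) + (-1)*(-3) + (-2) = 1 (agrees with the log)
2. x = 2*(1) + (-1)*(0) + (-2) = 0 (no discrepancy)
3. x = 2*(0) + (-1)*(1) + (-2) = -3 (exactly as logged)
4. x = 2*(-3) + (-1)*(0) + (-2) = -8 (matches)
5. x = 2*(-8) + (-1)*(-3) + (-2) = -15 (consistent with the log)
6. x = 2*(-15) + (-1)*(-8) + (-2) = -24 (the recorded entry deviates here)
The audit stops at step 6: the recorded entry is wrong and should be x = -24.

step 6, x = -24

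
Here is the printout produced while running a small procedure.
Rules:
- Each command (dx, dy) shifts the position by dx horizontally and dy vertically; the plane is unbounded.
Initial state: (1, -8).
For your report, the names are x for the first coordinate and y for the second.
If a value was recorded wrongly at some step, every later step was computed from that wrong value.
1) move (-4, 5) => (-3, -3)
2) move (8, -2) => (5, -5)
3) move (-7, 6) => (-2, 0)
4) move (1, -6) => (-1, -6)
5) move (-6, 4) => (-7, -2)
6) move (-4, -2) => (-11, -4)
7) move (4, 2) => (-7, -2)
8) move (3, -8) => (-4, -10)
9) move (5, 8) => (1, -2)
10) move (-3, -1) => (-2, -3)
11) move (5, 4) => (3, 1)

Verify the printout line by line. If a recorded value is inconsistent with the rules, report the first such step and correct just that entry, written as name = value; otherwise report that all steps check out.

step 3, y = 1

Recomputing the run from the initial state:
step 1: x = -3, y = -3
step 2: x = 5, y = -5
step 3: x = -2, y = 1
step 4: x = -1, y = -5
step 5: x = -7, y = -1
step 6: x = -11, y = -3
step 7: x = -7, y = -1
step 8: x = -4, y = -9
step 9: x = 1, y = -1
step 10: x = -2, y = -2
step 11: x = 3, y = 2
The first disagreement with the printout is at step 3, where the value should be y = 1.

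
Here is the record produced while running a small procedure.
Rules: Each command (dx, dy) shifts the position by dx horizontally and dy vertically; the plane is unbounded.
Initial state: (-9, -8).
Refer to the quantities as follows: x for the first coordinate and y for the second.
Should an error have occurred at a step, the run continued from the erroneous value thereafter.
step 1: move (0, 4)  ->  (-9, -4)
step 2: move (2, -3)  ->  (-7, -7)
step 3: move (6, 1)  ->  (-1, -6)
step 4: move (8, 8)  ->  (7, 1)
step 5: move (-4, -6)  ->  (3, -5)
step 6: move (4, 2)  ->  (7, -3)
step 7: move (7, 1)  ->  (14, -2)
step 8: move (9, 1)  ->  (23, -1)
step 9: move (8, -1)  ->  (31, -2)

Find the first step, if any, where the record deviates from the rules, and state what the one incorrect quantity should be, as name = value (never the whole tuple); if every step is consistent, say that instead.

Recomputing the run from the initial state:
step 1: x = -9, y = -4
step 2: x = -7, y = -7
step 3: x = -1, y = -6
step 4: x = 7, y = 2
step 5: x = 3, y = -4
step 6: x = 7, y = -2
step 7: x = 14, y = -1
step 8: x = 23, y = 0
step 9: x = 31, y = -1
The first disagreement with the record is at step 4, where the value should be y = 2.

step 4, y = 2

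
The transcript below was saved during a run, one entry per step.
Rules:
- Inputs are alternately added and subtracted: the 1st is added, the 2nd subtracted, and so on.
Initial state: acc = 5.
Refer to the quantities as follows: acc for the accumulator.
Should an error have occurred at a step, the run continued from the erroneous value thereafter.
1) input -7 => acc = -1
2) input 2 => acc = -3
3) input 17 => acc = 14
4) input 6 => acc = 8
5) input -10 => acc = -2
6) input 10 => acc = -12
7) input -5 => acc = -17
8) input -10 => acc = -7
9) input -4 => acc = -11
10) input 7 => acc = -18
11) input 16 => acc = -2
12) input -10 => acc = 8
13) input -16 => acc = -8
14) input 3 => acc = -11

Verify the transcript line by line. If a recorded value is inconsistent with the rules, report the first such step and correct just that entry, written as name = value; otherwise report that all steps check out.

step 1, acc = -2

1. acc = 5 + -7 = -2 (the transcript has a different value)
First incorrect step: 1; the correct value is acc = -2.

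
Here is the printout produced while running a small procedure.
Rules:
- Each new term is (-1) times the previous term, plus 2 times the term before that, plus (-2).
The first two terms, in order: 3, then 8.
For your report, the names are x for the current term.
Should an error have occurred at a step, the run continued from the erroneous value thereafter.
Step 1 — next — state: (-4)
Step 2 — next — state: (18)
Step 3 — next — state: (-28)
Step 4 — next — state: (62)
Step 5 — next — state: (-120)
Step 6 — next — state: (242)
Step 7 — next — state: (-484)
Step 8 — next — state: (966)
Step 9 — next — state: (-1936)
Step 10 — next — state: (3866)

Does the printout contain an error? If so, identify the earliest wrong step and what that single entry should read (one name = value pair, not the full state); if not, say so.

no error

1. x = -1*(8) + (2)*(3) + (-2) = -4 (agrees with the printout)
2. x = -1*(-4) + (2)*(8) + (-2) = 18 (in agreement)
3. x = -1*(18) + (2)*(-4) + (-2) = -28 (matches)
4. x = -1*(-28) + (2)*(18) + (-2) = 62 (agrees with the printout)
5. x = -1*(62) + (2)*(-28) + (-2) = -120 (checks out)
6. x = -1*(-120) + (2)*(62) + (-2) = 242 (consistent with the printout)
7. x = -1*(242) + (2)*(-120) + (-2) = -484 (exactly as logged)
8. x = -1*(-484) + (2)*(242) + (-2) = 966 (agrees with the printout)
9. x = -1*(966) + (2)*(-484) + (-2) = -1936 (same as recorded)
10. x = -1*(-1936) + (2)*(966) + (-2) = 3866 (matches)
The whole run recomputes cleanly — no discrepancies.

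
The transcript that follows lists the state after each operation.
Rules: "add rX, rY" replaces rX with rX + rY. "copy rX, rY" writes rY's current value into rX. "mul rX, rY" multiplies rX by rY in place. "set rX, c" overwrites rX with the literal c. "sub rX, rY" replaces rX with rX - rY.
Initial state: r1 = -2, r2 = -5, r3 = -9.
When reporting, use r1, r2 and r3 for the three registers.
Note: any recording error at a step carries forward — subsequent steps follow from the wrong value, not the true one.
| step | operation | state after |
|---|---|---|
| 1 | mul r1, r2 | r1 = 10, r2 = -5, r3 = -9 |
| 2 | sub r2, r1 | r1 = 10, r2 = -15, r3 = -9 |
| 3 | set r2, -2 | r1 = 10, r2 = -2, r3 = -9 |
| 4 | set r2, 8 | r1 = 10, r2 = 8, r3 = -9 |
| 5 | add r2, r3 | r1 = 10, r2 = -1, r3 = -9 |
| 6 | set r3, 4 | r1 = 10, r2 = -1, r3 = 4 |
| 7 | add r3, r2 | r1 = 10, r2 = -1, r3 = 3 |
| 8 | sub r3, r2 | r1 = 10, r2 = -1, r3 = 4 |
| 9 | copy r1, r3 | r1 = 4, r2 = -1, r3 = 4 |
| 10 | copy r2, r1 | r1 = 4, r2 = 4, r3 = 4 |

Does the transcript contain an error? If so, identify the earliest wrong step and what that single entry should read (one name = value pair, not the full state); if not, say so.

1. r1 = -2 * -5 = 10 (consistent with the transcript)
2. r2 = -5 - 10 = -15 (matches)
3. r2 = -2 (confirmed correct)
4. r2 = 8 (agrees with the transcript)
5. r2 = 8 + -9 = -1 (verified)
6. r3 = 4 (verified)
7. r3 = 4 + -1 = 3 (same as recorded)
8. r3 = 3 - -1 = 4 (same as recorded)
9. r1 = 4 (confirmed correct)
10. r2 = 4 (exactly as logged)
The whole run recomputes cleanly — no discrepancies.

no error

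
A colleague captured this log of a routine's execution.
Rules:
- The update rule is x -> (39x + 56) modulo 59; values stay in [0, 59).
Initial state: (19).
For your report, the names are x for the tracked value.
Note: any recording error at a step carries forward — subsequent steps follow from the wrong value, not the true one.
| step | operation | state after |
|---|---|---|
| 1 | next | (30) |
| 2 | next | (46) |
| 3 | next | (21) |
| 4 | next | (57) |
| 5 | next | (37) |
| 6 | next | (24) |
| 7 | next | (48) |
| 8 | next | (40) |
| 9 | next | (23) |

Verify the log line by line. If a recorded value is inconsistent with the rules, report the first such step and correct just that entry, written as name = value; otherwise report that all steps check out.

Recomputing the run from the initial state:
step 1: x = 30
step 2: x = 46
step 3: x = 21
step 4: x = 49
step 5: x = 20
step 6: x = 10
step 7: x = 33
step 8: x = 45
step 9: x = 41
The first disagreement with the log is at step 4, where the value should be x = 49.

step 4, x = 49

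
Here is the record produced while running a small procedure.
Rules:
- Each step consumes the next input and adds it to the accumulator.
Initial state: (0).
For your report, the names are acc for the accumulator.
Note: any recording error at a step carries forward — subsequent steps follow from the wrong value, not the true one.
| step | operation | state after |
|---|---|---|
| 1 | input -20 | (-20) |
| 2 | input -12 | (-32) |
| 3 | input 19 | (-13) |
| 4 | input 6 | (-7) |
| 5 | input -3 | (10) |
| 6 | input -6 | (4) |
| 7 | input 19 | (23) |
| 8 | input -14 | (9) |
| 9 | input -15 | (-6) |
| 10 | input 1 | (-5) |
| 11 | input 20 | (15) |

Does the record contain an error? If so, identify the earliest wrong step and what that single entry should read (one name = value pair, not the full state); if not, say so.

step 5, acc = -10

Recomputing the run from the initial state:
step 1: acc = -20
step 2: acc = -32
step 3: acc = -13
step 4: acc = -7
step 5: acc = -10
step 6: acc = -16
step 7: acc = 3
step 8: acc = -11
step 9: acc = -26
step 10: acc = -25
step 11: acc = -5
The first disagreement with the record is at step 5, where the value should be acc = -10.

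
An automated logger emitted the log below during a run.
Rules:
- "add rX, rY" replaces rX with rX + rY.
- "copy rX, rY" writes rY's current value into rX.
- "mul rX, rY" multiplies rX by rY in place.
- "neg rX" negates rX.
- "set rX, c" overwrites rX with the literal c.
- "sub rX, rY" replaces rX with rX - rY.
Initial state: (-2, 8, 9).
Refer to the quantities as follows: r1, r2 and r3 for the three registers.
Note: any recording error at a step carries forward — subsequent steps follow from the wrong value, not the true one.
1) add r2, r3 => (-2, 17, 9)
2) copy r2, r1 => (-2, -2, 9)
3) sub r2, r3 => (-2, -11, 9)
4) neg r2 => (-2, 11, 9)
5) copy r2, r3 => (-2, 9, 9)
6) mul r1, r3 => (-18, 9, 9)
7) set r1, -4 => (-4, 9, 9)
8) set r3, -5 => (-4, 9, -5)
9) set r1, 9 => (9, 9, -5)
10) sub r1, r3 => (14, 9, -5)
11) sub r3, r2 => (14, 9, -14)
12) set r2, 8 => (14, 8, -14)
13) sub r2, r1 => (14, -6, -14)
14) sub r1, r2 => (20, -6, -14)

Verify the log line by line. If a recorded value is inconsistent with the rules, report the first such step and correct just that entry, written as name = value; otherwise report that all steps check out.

no error

step 1: r2 = 8 + 9 = 17 -> consistent with the log
step 2: r2 = -2 -> in agreement
step 3: r2 = -2 - 9 = -11 -> consistent with the log
step 4: r2 = -(-11) = 11 -> consistent with the log
step 5: r2 = 9 -> exactly as logged
step 6: r1 = -2 * 9 = -18 -> confirmed correct
step 7: r1 = -4 -> consistent with the log
step 8: r3 = -5 -> agrees with the log
step 9: r1 = 9 -> exactly as logged
step 10: r1 = 9 - -5 = 14 -> verified
step 11: r3 = -5 - 9 = -14 -> confirmed correct
step 12: r2 = 8 -> confirmed correct
step 13: r2 = 8 - 14 = -6 -> checks out
step 14: r1 = 14 - -6 = 20 -> confirmed correct
Nothing is out of place; the run is error-free.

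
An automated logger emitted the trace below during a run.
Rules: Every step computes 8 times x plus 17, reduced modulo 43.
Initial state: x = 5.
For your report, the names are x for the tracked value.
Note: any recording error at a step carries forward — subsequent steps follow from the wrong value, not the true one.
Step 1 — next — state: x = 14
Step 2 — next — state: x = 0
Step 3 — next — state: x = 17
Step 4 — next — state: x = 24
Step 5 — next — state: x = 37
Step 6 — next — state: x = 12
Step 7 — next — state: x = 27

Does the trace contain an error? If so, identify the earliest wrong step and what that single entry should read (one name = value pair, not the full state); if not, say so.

no error

step 1: x = (8*5 + 17) mod 43 = 14 -> agrees with the trace
step 2: x = (8*14 + 17) mod 43 = 0 -> checks out
step 3: x = (8*0 + 17) mod 43 = 17 -> agrees with the trace
step 4: x = (8*17 + 17) mod 43 = 24 -> consistent with the trace
step 5: x = (8*24 + 17) mod 43 = 37 -> no discrepancy
step 6: x = (8*37 + 17) mod 43 = 12 -> same as recorded
step 7: x = (8*12 + 17) mod 43 = 27 -> verified
Nothing is out of place; the run is error-free.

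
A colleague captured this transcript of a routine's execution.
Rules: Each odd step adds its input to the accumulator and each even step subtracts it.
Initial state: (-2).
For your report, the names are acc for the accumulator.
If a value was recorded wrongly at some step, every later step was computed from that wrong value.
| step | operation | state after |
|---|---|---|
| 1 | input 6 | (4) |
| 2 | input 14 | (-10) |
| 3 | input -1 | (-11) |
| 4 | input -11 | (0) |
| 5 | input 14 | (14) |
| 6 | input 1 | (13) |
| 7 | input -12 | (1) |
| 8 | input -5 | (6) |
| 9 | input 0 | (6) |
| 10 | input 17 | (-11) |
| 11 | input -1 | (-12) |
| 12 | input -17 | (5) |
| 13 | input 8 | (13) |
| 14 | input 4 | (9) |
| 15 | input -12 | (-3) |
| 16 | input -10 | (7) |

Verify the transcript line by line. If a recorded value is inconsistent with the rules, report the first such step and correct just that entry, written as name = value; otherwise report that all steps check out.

no error

Recomputing the run from the initial state:
step 1: acc = 4
step 2: acc = -10
step 3: acc = -11
step 4: acc = 0
step 5: acc = 14
step 6: acc = 13
step 7: acc = 1
step 8: acc = 6
step 9: acc = 6
step 10: acc = -11
step 11: acc = -12
step 12: acc = 5
step 13: acc = 13
step 14: acc = 9
step 15: acc = -3
step 16: acc = 7
This matches the transcript at every step.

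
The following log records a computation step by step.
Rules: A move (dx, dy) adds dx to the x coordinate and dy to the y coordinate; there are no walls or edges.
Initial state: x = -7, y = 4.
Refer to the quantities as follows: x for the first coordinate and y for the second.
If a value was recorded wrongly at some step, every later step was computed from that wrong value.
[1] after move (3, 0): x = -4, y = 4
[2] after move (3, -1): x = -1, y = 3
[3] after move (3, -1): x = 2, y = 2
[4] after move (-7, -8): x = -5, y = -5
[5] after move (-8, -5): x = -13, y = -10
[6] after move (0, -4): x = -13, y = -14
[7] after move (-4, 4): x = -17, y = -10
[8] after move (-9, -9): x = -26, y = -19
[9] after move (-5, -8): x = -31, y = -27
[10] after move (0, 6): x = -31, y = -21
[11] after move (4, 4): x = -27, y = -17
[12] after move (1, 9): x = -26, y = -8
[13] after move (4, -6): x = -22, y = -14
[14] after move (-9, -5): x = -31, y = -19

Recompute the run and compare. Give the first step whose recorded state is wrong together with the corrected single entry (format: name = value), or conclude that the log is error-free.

step 4, y = -6

Step 1: x = -7 + (3) = -4, y = 4 + (0) = 4 — exactly as logged.
Step 2: x = -4 + (3) = -1, y = 4 + (-1) = 3 — consistent with the log.
Step 3: x = -1 + (3) = 2, y = 3 + (-1) = 2 — same as recorded.
Step 4: x = 2 + (-7) = -5, y = 2 + (-8) = -6 — this is not what the log shows.
First deviation found at step 4; the corrected entry is y = -6.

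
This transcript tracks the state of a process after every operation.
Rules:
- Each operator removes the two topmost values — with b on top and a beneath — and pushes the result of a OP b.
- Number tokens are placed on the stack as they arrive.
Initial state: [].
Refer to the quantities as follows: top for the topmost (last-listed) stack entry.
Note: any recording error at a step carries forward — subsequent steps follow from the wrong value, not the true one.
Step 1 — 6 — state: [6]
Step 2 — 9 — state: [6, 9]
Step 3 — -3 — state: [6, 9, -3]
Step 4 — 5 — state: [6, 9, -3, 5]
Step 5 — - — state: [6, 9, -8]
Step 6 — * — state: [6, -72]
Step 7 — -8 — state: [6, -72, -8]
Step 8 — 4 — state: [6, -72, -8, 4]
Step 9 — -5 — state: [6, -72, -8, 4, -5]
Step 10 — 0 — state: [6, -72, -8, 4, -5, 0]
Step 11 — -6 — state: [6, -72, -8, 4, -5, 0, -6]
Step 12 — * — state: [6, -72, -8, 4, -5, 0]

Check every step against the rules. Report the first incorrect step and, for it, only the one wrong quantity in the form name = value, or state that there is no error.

no error

1. push 6: top = 6 (confirmed correct)
2. push 9: top = 9 (agrees with the transcript)
3. push -3: top = -3 (verified)
4. push 5: top = 5 (exactly as logged)
5. -3 - 5 = -8 (no discrepancy)
6. 9 * -8 = -72 (in agreement)
7. push -8: top = -8 (checks out)
8. push 4: top = 4 (exactly as logged)
9. push -5: top = -5 (in agreement)
10. push 0: top = 0 (verified)
11. push -6: top = -6 (in agreement)
12. 0 * -6 = 0 (matches)
All entries verified; no error found.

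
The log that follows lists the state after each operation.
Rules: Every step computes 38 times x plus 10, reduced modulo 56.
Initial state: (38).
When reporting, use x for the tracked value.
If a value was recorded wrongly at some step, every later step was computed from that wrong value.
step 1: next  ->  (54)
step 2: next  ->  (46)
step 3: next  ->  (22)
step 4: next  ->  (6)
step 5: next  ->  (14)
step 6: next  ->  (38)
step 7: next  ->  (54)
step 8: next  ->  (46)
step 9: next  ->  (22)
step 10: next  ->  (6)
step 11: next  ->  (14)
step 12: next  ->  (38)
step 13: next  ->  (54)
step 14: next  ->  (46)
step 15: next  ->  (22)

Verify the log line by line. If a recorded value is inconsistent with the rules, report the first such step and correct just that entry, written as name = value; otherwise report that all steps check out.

no error

Recomputing the run from the initial state:
step 1: x = 54
step 2: x = 46
step 3: x = 22
step 4: x = 6
step 5: x = 14
step 6: x = 38
step 7: x = 54
step 8: x = 46
step 9: x = 22
step 10: x = 6
step 11: x = 14
step 12: x = 38
step 13: x = 54
step 14: x = 46
step 15: x = 22
This matches the log at every step.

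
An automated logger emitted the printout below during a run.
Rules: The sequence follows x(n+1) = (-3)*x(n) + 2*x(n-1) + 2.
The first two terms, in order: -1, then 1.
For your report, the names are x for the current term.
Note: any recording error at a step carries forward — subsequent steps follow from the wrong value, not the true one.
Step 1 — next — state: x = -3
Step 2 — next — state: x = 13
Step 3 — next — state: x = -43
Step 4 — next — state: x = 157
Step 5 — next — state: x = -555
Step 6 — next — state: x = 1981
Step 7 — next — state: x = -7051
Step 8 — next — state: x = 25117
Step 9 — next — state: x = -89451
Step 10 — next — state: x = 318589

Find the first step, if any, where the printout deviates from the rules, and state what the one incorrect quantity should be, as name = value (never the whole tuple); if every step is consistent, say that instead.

no error

Step 1: x = -3*(1) + (2)*(-1) + (2) = -3 — same as recorded.
Step 2: x = -3*(-3) + (2)*(1) + (2) = 13 — no discrepancy.
Step 3: x = -3*(13) + (2)*(-3) + (2) = -43 — same as recorded.
Step 4: x = -3*(-43) + (2)*(13) + (2) = 157 — matches.
Step 5: x = -3*(157) + (2)*(-43) + (2) = -555 — verified.
Step 6: x = -3*(-555) + (2)*(157) + (2) = 1981 — exactly as logged.
Step 7: x = -3*(1981) + (2)*(-555) + (2) = -7051 — same as recorded.
Step 8: x = -3*(-7051) + (2)*(1981) + (2) = 25117 — in agreement.
Step 9: x = -3*(25117) + (2)*(-7051) + (2) = -89451 — confirmed correct.
Step 10: x = -3*(-89451) + (2)*(25117) + (2) = 318589 — confirmed correct.
The recomputation confirms every line.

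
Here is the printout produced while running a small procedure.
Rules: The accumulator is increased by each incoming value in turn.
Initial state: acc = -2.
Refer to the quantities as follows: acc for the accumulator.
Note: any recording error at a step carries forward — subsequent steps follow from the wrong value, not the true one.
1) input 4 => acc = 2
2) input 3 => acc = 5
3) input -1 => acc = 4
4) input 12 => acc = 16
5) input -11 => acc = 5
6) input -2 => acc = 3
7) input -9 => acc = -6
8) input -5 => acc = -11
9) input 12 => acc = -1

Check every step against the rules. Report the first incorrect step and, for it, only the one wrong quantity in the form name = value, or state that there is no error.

1. acc = -2 + 4 = 2 (checks out)
2. acc = 2 + 3 = 5 (checks out)
3. acc = 5 + -1 = 4 (same as recorded)
4. acc = 4 + 12 = 16 (no discrepancy)
5. acc = 16 + -11 = 5 (no discrepancy)
6. acc = 5 + -2 = 3 (same as recorded)
7. acc = 3 + -9 = -6 (agrees with the printout)
8. acc = -6 + -5 = -11 (consistent with the printout)
9. acc = -11 + 12 = 1 (this is not what the printout shows)
First deviation found at step 9; the corrected entry is acc = 1.

step 9, acc = 1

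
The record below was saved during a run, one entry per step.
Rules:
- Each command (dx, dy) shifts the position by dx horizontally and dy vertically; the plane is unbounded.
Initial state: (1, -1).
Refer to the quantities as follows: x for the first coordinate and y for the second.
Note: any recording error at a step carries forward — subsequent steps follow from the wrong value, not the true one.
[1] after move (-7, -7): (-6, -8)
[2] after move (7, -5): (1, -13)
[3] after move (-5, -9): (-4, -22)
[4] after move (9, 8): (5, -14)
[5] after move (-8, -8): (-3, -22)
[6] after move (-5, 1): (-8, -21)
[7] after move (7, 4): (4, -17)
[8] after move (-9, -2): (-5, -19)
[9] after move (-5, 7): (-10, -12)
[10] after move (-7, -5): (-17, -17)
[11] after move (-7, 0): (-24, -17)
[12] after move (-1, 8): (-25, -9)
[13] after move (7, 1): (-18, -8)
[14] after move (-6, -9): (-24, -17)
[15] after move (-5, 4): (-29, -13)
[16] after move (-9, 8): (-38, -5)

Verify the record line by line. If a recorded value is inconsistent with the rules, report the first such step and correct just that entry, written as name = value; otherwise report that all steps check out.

Recomputing the run from the initial state:
step 1: x = -6, y = -8
step 2: x = 1, y = -13
step 3: x = -4, y = -22
step 4: x = 5, y = -14
step 5: x = -3, y = -22
step 6: x = -8, y = -21
step 7: x = -1, y = -17
step 8: x = -10, y = -19
step 9: x = -15, y = -12
step 10: x = -22, y = -17
step 11: x = -29, y = -17
step 12: x = -30, y = -9
step 13: x = -23, y = -8
step 14: x = -29, y = -17
step 15: x = -34, y = -13
step 16: x = -43, y = -5
The first disagreement with the record is at step 7, where the value should be x = -1.

step 7, x = -1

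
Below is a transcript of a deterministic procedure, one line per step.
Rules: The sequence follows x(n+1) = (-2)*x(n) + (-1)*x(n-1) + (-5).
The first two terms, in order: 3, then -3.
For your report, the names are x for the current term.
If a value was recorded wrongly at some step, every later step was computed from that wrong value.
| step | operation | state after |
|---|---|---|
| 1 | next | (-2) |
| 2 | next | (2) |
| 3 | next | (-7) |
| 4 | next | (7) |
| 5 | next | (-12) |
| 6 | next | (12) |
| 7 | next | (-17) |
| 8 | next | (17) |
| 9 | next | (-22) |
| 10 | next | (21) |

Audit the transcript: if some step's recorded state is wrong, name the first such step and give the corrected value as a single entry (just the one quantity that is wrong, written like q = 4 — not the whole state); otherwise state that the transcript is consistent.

step 10, x = 22

Step 1: x = -2*(-3) + (-1)*(3) + (-5) = -2 — exactly as logged.
Step 2: x = -2*(-2) + (-1)*(-3) + (-5) = 2 — matches.
Step 3: x = -2*(2) + (-1)*(-2) + (-5) = -7 — in agreement.
Step 4: x = -2*(-7) + (-1)*(2) + (-5) = 7 — verified.
Step 5: x = -2*(7) + (-1)*(-7) + (-5) = -12 — checks out.
Step 6: x = -2*(-12) + (-1)*(7) + (-5) = 12 — verified.
Step 7: x = -2*(12) + (-1)*(-12) + (-5) = -17 — agrees with the transcript.
Step 8: x = -2*(-17) + (-1)*(12) + (-5) = 17 — confirmed correct.
Step 9: x = -2*(17) + (-1)*(-17) + (-5) = -22 — exactly as logged.
Step 10: x = -2*(-22) + (-1)*(17) + (-5) = 22 — the entry is off here.
Conclusion: step 10 carries the first error; the entry should be x = 22.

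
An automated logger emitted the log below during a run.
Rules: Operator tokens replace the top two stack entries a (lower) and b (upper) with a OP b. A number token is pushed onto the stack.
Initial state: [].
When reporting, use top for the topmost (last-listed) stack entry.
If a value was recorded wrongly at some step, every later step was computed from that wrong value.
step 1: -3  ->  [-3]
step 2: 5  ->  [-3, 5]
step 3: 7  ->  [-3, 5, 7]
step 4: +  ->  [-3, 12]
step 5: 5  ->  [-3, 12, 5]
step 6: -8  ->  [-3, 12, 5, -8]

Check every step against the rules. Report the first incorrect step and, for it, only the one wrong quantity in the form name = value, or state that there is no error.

no error

Recomputing the run from the initial state:
step 1: [-3]
step 2: [-3, 5]
step 3: [-3, 5, 7]
step 4: [-3, 12]
step 5: [-3, 12, 5]
step 6: [-3, 12, 5, -8]
This matches the log at every step.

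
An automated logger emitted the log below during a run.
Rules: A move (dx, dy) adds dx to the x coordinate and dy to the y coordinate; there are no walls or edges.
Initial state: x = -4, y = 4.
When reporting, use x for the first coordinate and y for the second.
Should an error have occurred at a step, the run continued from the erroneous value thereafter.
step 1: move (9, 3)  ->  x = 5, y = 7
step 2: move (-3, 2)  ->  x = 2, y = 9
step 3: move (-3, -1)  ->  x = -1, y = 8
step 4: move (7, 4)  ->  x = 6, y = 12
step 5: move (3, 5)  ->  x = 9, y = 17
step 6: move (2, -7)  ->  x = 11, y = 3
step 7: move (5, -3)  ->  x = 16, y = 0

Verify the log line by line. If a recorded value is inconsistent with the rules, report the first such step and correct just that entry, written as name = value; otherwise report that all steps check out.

Recomputing the run from the initial state:
step 1: x = 5, y = 7
step 2: x = 2, y = 9
step 3: x = -1, y = 8
step 4: x = 6, y = 12
step 5: x = 9, y = 17
step 6: x = 11, y = 10
step 7: x = 16, y = 7
The first disagreement with the log is at step 6, where the value should be y = 10.

step 6, y = 10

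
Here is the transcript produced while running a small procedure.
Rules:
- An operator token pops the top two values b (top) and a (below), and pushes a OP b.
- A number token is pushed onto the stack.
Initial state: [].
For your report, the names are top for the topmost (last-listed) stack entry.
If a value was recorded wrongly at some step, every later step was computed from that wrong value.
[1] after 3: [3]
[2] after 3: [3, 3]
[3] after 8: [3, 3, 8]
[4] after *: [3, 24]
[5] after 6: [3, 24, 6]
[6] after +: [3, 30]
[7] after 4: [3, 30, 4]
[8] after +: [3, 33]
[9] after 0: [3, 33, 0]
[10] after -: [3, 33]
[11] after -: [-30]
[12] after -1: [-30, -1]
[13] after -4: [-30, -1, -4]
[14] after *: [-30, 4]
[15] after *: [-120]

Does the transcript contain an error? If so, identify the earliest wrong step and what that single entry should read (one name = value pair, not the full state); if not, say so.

step 1: push 3: top = 3 -> checks out
step 2: push 3: top = 3 -> exactly as logged
step 3: push 8: top = 8 -> checks out
step 4: 3 * 8 = 24 -> matches
step 5: push 6: top = 6 -> no discrepancy
step 6: 24 + 6 = 30 -> in agreement
step 7: push 4: top = 4 -> agrees with the transcript
step 8: 30 + 4 = 34 -> a discrepancy with the transcript
Conclusion: step 8 carries the first error; the entry should be top = 34.

step 8, top = 34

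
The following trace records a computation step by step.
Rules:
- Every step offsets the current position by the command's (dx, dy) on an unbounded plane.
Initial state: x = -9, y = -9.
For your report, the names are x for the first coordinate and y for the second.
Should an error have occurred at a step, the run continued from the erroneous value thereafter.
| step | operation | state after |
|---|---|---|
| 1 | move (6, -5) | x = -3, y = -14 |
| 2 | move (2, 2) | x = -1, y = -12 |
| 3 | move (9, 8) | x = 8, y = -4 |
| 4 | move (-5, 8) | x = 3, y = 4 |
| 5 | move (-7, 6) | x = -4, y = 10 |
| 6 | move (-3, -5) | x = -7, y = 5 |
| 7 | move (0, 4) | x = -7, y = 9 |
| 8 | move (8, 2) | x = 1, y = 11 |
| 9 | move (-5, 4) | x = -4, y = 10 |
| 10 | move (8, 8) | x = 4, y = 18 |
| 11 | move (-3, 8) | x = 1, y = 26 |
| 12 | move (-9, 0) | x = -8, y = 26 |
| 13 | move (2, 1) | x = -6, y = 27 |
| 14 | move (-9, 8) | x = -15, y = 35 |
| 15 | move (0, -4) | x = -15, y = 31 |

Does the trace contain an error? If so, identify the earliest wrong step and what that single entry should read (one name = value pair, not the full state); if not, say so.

step 9, y = 15

step 1: x = -9 + (6) = -3, y = -9 + (-5) = -14 -> exactly as logged
step 2: x = -3 + (2) = -1, y = -14 + (2) = -12 -> exactly as logged
step 3: x = -1 + (9) = 8, y = -12 + (8) = -4 -> same as recorded
step 4: x = 8 + (-5) = 3, y = -4 + (8) = 4 -> matches
step 5: x = 3 + (-7) = -4, y = 4 + (6) = 10 -> agrees with the trace
step 6: x = -4 + (-3) = -7, y = 10 + (-5) = 5 -> same as recorded
step 7: x = -7 + (0) = -7, y = 5 + (4) = 9 -> verified
step 8: x = -7 + (8) = 1, y = 9 + (2) = 11 -> in agreement
step 9: x = 1 + (-5) = -4, y = 11 + (4) = 15 -> a discrepancy with the trace
Step 9 is the first one off; corrected, y = 15.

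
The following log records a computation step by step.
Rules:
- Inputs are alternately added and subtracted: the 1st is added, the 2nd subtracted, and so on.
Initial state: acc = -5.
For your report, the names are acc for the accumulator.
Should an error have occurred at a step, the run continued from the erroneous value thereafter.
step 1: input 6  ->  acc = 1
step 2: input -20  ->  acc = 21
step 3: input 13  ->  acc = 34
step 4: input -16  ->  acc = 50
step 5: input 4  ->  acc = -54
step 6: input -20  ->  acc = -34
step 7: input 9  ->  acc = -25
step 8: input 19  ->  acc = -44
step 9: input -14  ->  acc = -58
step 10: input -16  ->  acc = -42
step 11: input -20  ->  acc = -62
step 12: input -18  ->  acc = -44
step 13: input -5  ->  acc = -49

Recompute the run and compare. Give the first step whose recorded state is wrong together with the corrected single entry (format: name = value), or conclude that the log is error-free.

Recomputing the run from the initial state:
step 1: acc = 1
step 2: acc = 21
step 3: acc = 34
step 4: acc = 50
step 5: acc = 54
step 6: acc = 74
step 7: acc = 83
step 8: acc = 64
step 9: acc = 50
step 10: acc = 66
step 11: acc = 46
step 12: acc = 64
step 13: acc = 59
The first disagreement with the log is at step 5, where the value should be acc = 54.

step 5, acc = 54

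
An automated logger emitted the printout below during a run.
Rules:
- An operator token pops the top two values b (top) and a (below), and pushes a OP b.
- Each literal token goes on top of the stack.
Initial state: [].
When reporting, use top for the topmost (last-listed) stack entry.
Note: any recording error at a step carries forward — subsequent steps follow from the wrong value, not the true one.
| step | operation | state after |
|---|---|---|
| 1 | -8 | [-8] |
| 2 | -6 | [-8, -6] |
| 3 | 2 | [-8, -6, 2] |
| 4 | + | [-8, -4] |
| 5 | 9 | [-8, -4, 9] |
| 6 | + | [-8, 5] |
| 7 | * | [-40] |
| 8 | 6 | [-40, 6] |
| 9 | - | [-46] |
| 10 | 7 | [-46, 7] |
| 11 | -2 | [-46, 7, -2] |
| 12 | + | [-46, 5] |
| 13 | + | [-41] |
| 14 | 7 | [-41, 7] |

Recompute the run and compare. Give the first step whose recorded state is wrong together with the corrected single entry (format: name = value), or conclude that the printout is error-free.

1. push -8: top = -8 (checks out)
2. push -6: top = -6 (checks out)
3. push 2: top = 2 (consistent with the printout)
4. -6 + 2 = -4 (in agreement)
5. push 9: top = 9 (agrees with the printout)
6. -4 + 9 = 5 (in agreement)
7. -8 * 5 = -40 (verified)
8. push 6: top = 6 (verified)
9. -40 - 6 = -46 (consistent with the printout)
10. push 7: top = 7 (matches)
11. push -2: top = -2 (matches)
12. 7 + -2 = 5 (same as recorded)
13. -46 + 5 = -41 (no discrepancy)
14. push 7: top = 7 (in agreement)
All entries verified; no error found.

no error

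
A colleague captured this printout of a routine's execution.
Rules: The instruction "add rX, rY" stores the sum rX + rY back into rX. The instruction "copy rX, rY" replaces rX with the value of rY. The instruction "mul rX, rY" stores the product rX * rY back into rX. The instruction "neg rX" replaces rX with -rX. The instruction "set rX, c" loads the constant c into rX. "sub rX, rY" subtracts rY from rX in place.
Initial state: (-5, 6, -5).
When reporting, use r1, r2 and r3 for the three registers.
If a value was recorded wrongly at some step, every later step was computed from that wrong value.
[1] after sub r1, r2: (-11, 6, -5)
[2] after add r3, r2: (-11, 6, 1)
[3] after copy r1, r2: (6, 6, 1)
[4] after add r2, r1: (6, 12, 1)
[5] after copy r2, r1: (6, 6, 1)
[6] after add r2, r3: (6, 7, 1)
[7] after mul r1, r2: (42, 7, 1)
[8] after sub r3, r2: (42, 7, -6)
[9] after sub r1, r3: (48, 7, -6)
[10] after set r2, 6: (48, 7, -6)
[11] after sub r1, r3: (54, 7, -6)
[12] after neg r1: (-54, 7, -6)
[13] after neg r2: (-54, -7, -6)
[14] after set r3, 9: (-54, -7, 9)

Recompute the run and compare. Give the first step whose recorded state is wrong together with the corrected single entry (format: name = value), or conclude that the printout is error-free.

step 10, r2 = 6

Recomputing the run from the initial state:
step 1: r1 = -11, r2 = 6, r3 = -5
step 2: r1 = -11, r2 = 6, r3 = 1
step 3: r1 = 6, r2 = 6, r3 = 1
step 4: r1 = 6, r2 = 12, r3 = 1
step 5: r1 = 6, r2 = 6, r3 = 1
step 6: r1 = 6, r2 = 7, r3 = 1
step 7: r1 = 42, r2 = 7, r3 = 1
step 8: r1 = 42, r2 = 7, r3 = -6
step 9: r1 = 48, r2 = 7, r3 = -6
step 10: r1 = 48, r2 = 6, r3 = -6
step 11: r1 = 54, r2 = 6, r3 = -6
step 12: r1 = -54, r2 = 6, r3 = -6
step 13: r1 = -54, r2 = -6, r3 = -6
step 14: r1 = -54, r2 = -6, r3 = 9
The first disagreement with the printout is at step 10, where the value should be r2 = 6.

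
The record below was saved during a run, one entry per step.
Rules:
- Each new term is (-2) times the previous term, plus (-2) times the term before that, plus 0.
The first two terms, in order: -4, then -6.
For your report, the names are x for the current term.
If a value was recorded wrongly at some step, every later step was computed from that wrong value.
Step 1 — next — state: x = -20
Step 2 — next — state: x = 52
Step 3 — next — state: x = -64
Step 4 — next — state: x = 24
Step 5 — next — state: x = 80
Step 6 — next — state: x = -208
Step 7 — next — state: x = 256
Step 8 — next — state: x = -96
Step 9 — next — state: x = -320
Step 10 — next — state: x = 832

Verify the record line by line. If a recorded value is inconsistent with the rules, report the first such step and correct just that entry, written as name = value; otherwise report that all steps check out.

1. x = -2*(-6) + (-2)*(-4) + (0) = 20 (the recorded entry deviates here)
That makes step 1 the first incorrect line — x = 20 is what it should show.

step 1, x = 20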